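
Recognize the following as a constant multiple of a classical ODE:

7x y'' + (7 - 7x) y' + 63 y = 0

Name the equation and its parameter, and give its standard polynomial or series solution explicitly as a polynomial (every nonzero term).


All three coefficients share the factor 7; dividing through by 7 gives  x y'' + (1 - x) y' + 9 y = 0.
This matches the Laguerre equation x y'' + (1 - x) y' + n y = 0 with n = 9; the polynomial solution is L_9(x).
With y = sum_k a_k x^k, matching x^k gives (k+1)k a_{k+1} + (k+1) a_{k+1} - k a_k + n a_k = 0, i.e. (k+1)^2 a_{k+1} = (k - n) a_k = (k - 9) a_k. The right side vanishes at k = 9, so the series terminates at degree 9.
Standard normalization L_n(0) = 1 gives a_0 = 1. Work upward with a_{k+1} = (k - 9) a_k / (k+1)^2:
  a_1 = (0 - 9)(1) / 1^2 = -9/1 = -9
  a_2 = (1 - 9)(-9) / 2^2 = 72/4 = 18
  a_3 = (2 - 9)(18) / 3^2 = -126/9 = -14
  a_4 = (3 - 9)(-14) / 4^2 = 84/16 = 21/4
  a_5 = (4 - 9)(21/4) / 5^2 = (-105/4)/25 = -21/20
  a_6 = (5 - 9)(-21/20) / 6^2 = (21/5)/36 = 7/60
  a_7 = (6 - 9)(7/60) / 7^2 = (-7/20)/49 = -1/140
  a_8 = (7 - 9)(-1/140) / 8^2 = (1/70)/64 = 1/4480
  a_9 = (8 - 9)(1/4480) / 9^2 = (-1/4480)/81 = -1/362880
Hence L_9(x) = -x^9/362880 + x^8/4480 - x^7/140 + 7 x^6/60 - 21 x^5/20 + 21 x^4/4 - 14 x^3 + 18 x^2 - 9 x + 1.

L_9(x); series = -x^9/362880 + x^8/4480 - x^7/140 + 7 x^6/60 - 21 x^5/20 + 21 x^4/4 - 14 x^3 + 18 x^2 - 9 x + 1


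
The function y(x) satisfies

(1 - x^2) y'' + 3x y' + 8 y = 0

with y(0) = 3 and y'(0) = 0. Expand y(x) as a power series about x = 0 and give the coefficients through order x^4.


Ansatz: y(x) = sum_{n>=0} a_n x^n, so y'(x) = sum_{n>=1} n a_n x^(n-1) and y''(x) = sum_{n>=2} n(n-1) a_n x^(n-2).
Substitute into P(x) y'' + Q(x) y' + R(x) y = 0 with P(x) = 1 - x^2, Q(x) = 3x, R(x) = 8, and match powers of x.
Initial conditions: a_0 = 3, a_1 = 0.
Setting the coefficient of each power of x to zero and solving order by order (substituting the coefficients already found):
  x^0: 2 a_2 + 8 a_0 = 0  ->  2 a_2 = -8 a_0 = -24  ->  a_2 = -12
  x^1: 6 a_3 + 11 a_1 = 0  ->  6 a_3 = -11 a_1 = 0  ->  a_3 = 0
  x^2: 12 a_4 + 12 a_2 = 0  ->  12 a_4 = -12 a_2 = 144  ->  a_4 = 12
Truncated series: y(x) = 3 - 12 x^2 + 12 x^4 + O(x^5).

a_0 = 3; a_1 = 0; a_2 = -12; a_3 = 0; a_4 = 12


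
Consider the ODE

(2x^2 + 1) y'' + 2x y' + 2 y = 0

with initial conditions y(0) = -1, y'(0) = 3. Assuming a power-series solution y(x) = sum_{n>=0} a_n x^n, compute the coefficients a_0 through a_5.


Ansatz: y(x) = sum_{n>=0} a_n x^n, so y'(x) = sum_{n>=1} n a_n x^(n-1) and y''(x) = sum_{n>=2} n(n-1) a_n x^(n-2).
Substitute into P(x) y'' + Q(x) y' + R(x) y = 0 with P(x) = 2x^2 + 1, Q(x) = 2x, R(x) = 2, and match powers of x.
Initial conditions: a_0 = -1, a_1 = 3.
Setting the coefficient of each power of x to zero and solving order by order (substituting the coefficients already found):
  x^0: 2 a_2 + 2 a_0 = 0  ->  2 a_2 = -2 a_0 = 2  ->  a_2 = 1
  x^1: 6 a_3 + 4 a_1 = 0  ->  6 a_3 = -4 a_1 = -12  ->  a_3 = -2
  x^2: 12 a_4 + 10 a_2 = 0  ->  12 a_4 = -10 a_2 = -10  ->  a_4 = -5/6
  x^3: 20 a_5 + 20 a_3 = 0  ->  20 a_5 = -20 a_3 = 40  ->  a_5 = 2
Truncated series: y(x) = -1 + 3 x + x^2 - 2 x^3 - (5/6) x^4 + 2 x^5 + O(x^6).

a_0 = -1; a_1 = 3; a_2 = 1; a_3 = -2; a_4 = -5/6; a_5 = 2


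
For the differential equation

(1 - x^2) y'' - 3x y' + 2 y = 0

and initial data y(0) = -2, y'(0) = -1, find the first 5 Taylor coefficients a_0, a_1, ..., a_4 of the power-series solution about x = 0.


Ansatz: y(x) = sum_{n>=0} a_n x^n, so y'(x) = sum_{n>=1} n a_n x^(n-1) and y''(x) = sum_{n>=2} n(n-1) a_n x^(n-2).
Substitute into P(x) y'' + Q(x) y' + R(x) y = 0 with P(x) = 1 - x^2, Q(x) = -3x, R(x) = 2, and match powers of x.
Initial conditions: a_0 = -2, a_1 = -1.
Setting the coefficient of each power of x to zero and solving order by order (substituting the coefficients already found):
  x^0: 2 a_2 + 2 a_0 = 0  ->  2 a_2 = -2 a_0 = 4  ->  a_2 = 2
  x^1: 6 a_3 - a_1 = 0  ->  6 a_3 = a_1 = -1  ->  a_3 = -1/6
  x^2: 12 a_4 - 6 a_2 = 0  ->  12 a_4 = 6 a_2 = 12  ->  a_4 = 1
Truncated series: y(x) = -2 - x + 2 x^2 - (1/6) x^3 + x^4 + O(x^5).

a_0 = -2; a_1 = -1; a_2 = 2; a_3 = -1/6; a_4 = 1


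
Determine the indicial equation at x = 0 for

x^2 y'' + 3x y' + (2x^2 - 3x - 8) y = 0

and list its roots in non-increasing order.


Divide by x^2 to reach normal form y'' + P_1(x) y' + P_2(x) y = 0 with P_1(x) = 3/x and P_2(x) = 2 - 3/x - 8/x^2.
x = 0 is a singular point because the y'-coefficient 3/x has a pole at x = 0 and the y-coefficient 2 - 3/x - 8/x^2 has a pole at x = 0.
It is a regular singular point because x P_1(x) = p(x) = 3 and x^2 P_2(x) = q(x) = 2x^2 - 3x - 8 are polynomials, hence analytic at x = 0.
p(0) = 3,  q(0) = -8.
Indicial equation: r(r-1) + p(0) r + q(0) = 0, i.e. r^2 + (p(0) - 1) r + q(0) = 0, i.e. r^2 + 2 r - 8 = 0.
Discriminant: (2)^2 - 4(-8) = 36, so r = (-2 ± 6)/2.
Solving: r_1 = 2, r_2 = -4.

indicial: r^2 + 2 r - 8 = 0; roots r_1 = 2, r_2 = -4


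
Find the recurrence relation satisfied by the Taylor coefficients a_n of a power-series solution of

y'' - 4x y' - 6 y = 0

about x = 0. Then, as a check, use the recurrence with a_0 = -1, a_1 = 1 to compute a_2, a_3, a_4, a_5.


Substitute y = sum_n a_n x^n.
y''(x) has coefficient (n+2)(n+1) a_{n+2} at x^n;
-4 x y'(x) has coefficient -4 n a_n at x^n (shift);
-6 y(x) has coefficient -6 a_n at x^n.
Matching x^n: (n+2)(n+1) a_{n+2} + (-4n - 6) a_n = 0.
Thus a_{n+2} = (4n + 6) / ((n+1)(n+2)) * a_n.

Check with a_0 = -1, a_1 = 1 (apply the recurrence for n = 0, 1, 2, 3): a_0 = -1, a_1 = 1, a_2 = -3, a_3 = 5/3, a_4 = -7/2, a_5 = 3/2.

a_(n+2) = (4n + 6) / ((n+1)(n+2)) * a_n; check: a_0 = -1, a_1 = 1, a_2 = -3, a_3 = 5/3, a_4 = -7/2, a_5 = 3/2


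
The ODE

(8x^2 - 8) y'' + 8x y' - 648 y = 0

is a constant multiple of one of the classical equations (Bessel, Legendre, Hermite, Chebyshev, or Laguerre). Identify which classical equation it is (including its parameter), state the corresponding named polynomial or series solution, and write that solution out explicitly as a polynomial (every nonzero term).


All three coefficients share the factor -8; dividing through by -8 gives  (1 - x^2) y'' - x y' + 81 y = 0.
This matches the Chebyshev equation (1 - x^2) y'' - x y' + n^2 y = 0 (note the -x y' term, not -2x y') with n^2 = 81, so n = 9; the polynomial solution is T_9(x).
With y = sum_k a_k x^k, matching x^k gives (k+2)(k+1) a_{k+2} = (k^2 - n^2) a_k = (k - 9)(k + 9) a_k. The right side vanishes at k = 9, so the series with the parity of 9 terminates at degree 9.
Standard normalization: leading coefficient of T_n is 2^(n-1), so a_9 = 2^8 = 256. Work downward with a_k = (k+1)(k+2) a_{k+2} / ((k - 9)(k + 9)):
  a_7 = (8)(9)(256) / ((7 - 9)(7 + 9)) = 18432/(-32) = -576
  a_5 = (6)(7)(-576) / ((5 - 9)(5 + 9)) = -24192/(-56) = 432
  a_3 = (4)(5)(432) / ((3 - 9)(3 + 9)) = 8640/(-72) = -120
  a_1 = (2)(3)(-120) / ((1 - 9)(1 + 9)) = -720/(-80) = 9
Hence T_9(x) = 256 x^9 - 576 x^7 + 432 x^5 - 120 x^3 + 9 x.

T_9(x); series = 256 x^9 - 576 x^7 + 432 x^5 - 120 x^3 + 9 x


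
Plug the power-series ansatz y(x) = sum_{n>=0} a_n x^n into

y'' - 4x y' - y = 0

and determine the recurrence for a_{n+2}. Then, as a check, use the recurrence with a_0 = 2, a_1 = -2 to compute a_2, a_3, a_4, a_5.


Substitute y = sum_n a_n x^n.
y''(x) has coefficient (n+2)(n+1) a_{n+2} at x^n;
-4 x y'(x) has coefficient -4 n a_n at x^n (shift);
-y(x) has coefficient -1 a_n at x^n.
Matching x^n: (n+2)(n+1) a_{n+2} + (-4n - 1) a_n = 0.
Thus a_{n+2} = (4n + 1) / ((n+1)(n+2)) * a_n.

Check with a_0 = 2, a_1 = -2 (apply the recurrence for n = 0, 1, 2, 3): a_0 = 2, a_1 = -2, a_2 = 1, a_3 = -5/3, a_4 = 3/4, a_5 = -13/12.

a_(n+2) = (4n + 1) / ((n+1)(n+2)) * a_n; check: a_0 = 2, a_1 = -2, a_2 = 1, a_3 = -5/3, a_4 = 3/4, a_5 = -13/12


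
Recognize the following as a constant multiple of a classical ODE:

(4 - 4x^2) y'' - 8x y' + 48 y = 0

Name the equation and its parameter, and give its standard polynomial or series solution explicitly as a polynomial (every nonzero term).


All three coefficients share the factor 4; dividing through by 4 gives  (1 - x^2) y'' - 2x y' + 12 y = 0.
This matches the Legendre equation (1 - x^2) y'' - 2x y' + n(n+1) y = 0 (note the -2x y' term) with n(n+1) = 12, so n = 3; the polynomial solution is P_3(x).
With y = sum_k a_k x^k, matching x^k gives (k+2)(k+1) a_{k+2} = [k(k+1) - n(n+1)] a_k = (k - 3)(k + 4) a_k. The right side vanishes at k = 3, so the series with the parity of 3 terminates at degree 3.
Standard normalization (P_n(1) = 1): leading coefficient (2n)!/(2^n (n!)^2) = 720/(8*36) = 5/2, so a_3 = 5/2. Work downward with a_k = (k+1)(k+2) a_{k+2} / ((k - 3)(k + 4)):
  a_1 = (2)(3)(5/2) / ((1 - 3)(1 + 4)) = 15/(-10) = -3/2
Hence P_3(x) = 5 x^3/2 - 3 x/2.

P_3(x); series = 5 x^3/2 - 3 x/2


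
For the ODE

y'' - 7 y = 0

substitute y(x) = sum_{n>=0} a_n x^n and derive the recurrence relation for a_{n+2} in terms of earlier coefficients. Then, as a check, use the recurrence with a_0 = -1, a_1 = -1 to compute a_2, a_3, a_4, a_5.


Substitute y = sum_n a_n x^n into y'' + (const) y = 0.
y''(x) = sum_{n>=0} (n+2)(n+1) a_{n+2} x^n.
The ODE becomes sum_n [(n+2)(n+1) a_{n+2} - 7 a_n] x^n = 0.
Setting each coefficient to zero gives the recurrence:
  (n+2)(n+1) a_{n+2} - 7 a_n = 0,
  a_{n+2} = 7 / ((n+1)(n+2)) a_n.

Check with a_0 = -1, a_1 = -1 (apply the recurrence for n = 0, 1, 2, 3): a_0 = -1, a_1 = -1, a_2 = -7/2, a_3 = -7/6, a_4 = -49/24, a_5 = -49/120.

a_{n+2} = 7/((n+1)(n+2)) * a_n; check: a_0 = -1, a_1 = -1, a_2 = -7/2, a_3 = -7/6, a_4 = -49/24, a_5 = -49/120


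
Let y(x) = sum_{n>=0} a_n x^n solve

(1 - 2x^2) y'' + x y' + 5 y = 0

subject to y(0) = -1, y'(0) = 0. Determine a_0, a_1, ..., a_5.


Ansatz: y(x) = sum_{n>=0} a_n x^n, so y'(x) = sum_{n>=1} n a_n x^(n-1) and y''(x) = sum_{n>=2} n(n-1) a_n x^(n-2).
Substitute into P(x) y'' + Q(x) y' + R(x) y = 0 with P(x) = 1 - 2x^2, Q(x) = x, R(x) = 5, and match powers of x.
Initial conditions: a_0 = -1, a_1 = 0.
Setting the coefficient of each power of x to zero and solving order by order (substituting the coefficients already found):
  x^0: 2 a_2 + 5 a_0 = 0  ->  2 a_2 = -5 a_0 = 5  ->  a_2 = 5/2
  x^1: 6 a_3 + 6 a_1 = 0  ->  6 a_3 = -6 a_1 = 0  ->  a_3 = 0
  x^2: 12 a_4 + 3 a_2 = 0  ->  12 a_4 = -3 a_2 = -15/2  ->  a_4 = -5/8
  x^3: 20 a_5 - 4 a_3 = 0  ->  20 a_5 = 4 a_3 = 0  ->  a_5 = 0
Truncated series: y(x) = -1 + (5/2) x^2 - (5/8) x^4 + O(x^6).

a_0 = -1; a_1 = 0; a_2 = 5/2; a_3 = 0; a_4 = -5/8; a_5 = 0


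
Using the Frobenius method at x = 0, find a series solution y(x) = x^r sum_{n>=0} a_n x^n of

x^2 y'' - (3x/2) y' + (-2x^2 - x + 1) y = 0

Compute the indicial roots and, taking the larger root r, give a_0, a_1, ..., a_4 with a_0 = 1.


Write in Frobenius form y'' + (p(x)/x) y' + (q(x)/x^2) y = 0:
  p(x) = -3/2,  q(x) = -2x^2 - x + 1.
Indicial equation: r(r-1) + (-3/2) r + (1) = 0 -> roots r_1 = 2, r_2 = 1/2.
Take r = r_1 = 2. Let y(x) = x^r sum_{n>=0} a_n x^n with a_0 = 1.
Substitute y = x^r sum a_n x^n and match x^{r+n}. The recurrence is
  D(n) a_n - 1 a_{n-1} - 2 a_{n-2} = 0,  where D(n) = (r+n)(r+n-1) + (-3/2)(r+n) + (1).
  a_n = [1 a_{n-1} + 2 a_{n-2}] / D(n).
Since the indicial polynomial factors as (r - r_1)(r - r_2), D(n) = (r_1 + n - r_1)(r_1 + n - r_2) = n(n + 3/2).
Evaluating step by step (a_0 = 1):
  n = 1: D(1) = 1(1 + 3/2) = 5/2; numerator = 1(1) = 1; a_1 = (1)/(5/2) = 2/5
  n = 2: D(2) = 2(2 + 3/2) = 7; numerator = 1(2/5) + 2(1) = 12/5; a_2 = (12/5)/(7) = 12/35
  n = 3: D(3) = 3(3 + 3/2) = 27/2; numerator = 1(12/35) + 2(2/5) = 8/7; a_3 = (8/7)/(27/2) = 16/189
  n = 4: D(4) = 4(4 + 3/2) = 22; numerator = 1(16/189) + 2(12/35) = 104/135; a_4 = (104/135)/(22) = 52/1485

r = 2; a_0 = 1; a_1 = 2/5; a_2 = 12/35; a_3 = 16/189; a_4 = 52/1485


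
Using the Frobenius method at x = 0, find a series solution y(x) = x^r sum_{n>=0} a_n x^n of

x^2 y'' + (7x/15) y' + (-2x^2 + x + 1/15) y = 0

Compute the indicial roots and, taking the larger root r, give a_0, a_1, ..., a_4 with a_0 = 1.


Write in Frobenius form y'' + (p(x)/x) y' + (q(x)/x^2) y = 0:
  p(x) = 7/15,  q(x) = -2x^2 + x + 1/15.
Indicial equation: r(r-1) + (7/15) r + (1/15) = 0 -> roots r_1 = 1/3, r_2 = 1/5.
Take r = r_1 = 1/3. Let y(x) = x^r sum_{n>=0} a_n x^n with a_0 = 1.
Substitute y = x^r sum a_n x^n and match x^{r+n}. The recurrence is
  D(n) a_n + 1 a_{n-1} - 2 a_{n-2} = 0,  where D(n) = (r+n)(r+n-1) + (7/15)(r+n) + (1/15).
  a_n = [-1 a_{n-1} + 2 a_{n-2}] / D(n).
Since the indicial polynomial factors as (r - r_1)(r - r_2), D(n) = (r_1 + n - r_1)(r_1 + n - r_2) = n(n + 2/15).
Evaluating step by step (a_0 = 1):
  n = 1: D(1) = 1(1 + 2/15) = 17/15; numerator = -1(1) = -1; a_1 = (-1)/(17/15) = -15/17
  n = 2: D(2) = 2(2 + 2/15) = 64/15; numerator = -1(-15/17) + 2(1) = 49/17; a_2 = (49/17)/(64/15) = 735/1088
  n = 3: D(3) = 3(3 + 2/15) = 47/5; numerator = -1(735/1088) + 2(-15/17) = -2655/1088; a_3 = (-2655/1088)/(47/5) = -13275/51136
  n = 4: D(4) = 4(4 + 2/15) = 248/15; numerator = -1(-13275/51136) + 2(735/1088) = 4845/3008; a_4 = (4845/3008)/(248/15) = 72675/745984

r = 1/3; a_0 = 1; a_1 = -15/17; a_2 = 735/1088; a_3 = -13275/51136; a_4 = 72675/745984


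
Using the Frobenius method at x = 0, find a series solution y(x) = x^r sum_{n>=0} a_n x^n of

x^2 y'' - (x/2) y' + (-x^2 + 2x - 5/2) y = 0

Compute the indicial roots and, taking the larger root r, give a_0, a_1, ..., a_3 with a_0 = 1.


Write in Frobenius form y'' + (p(x)/x) y' + (q(x)/x^2) y = 0:
  p(x) = -1/2,  q(x) = -x^2 + 2x - 5/2.
Indicial equation: r(r-1) + (-1/2) r + (-5/2) = 0 -> roots r_1 = 5/2, r_2 = -1.
Take r = r_1 = 5/2. Let y(x) = x^r sum_{n>=0} a_n x^n with a_0 = 1.
Substitute y = x^r sum a_n x^n and match x^{r+n}. The recurrence is
  D(n) a_n + 2 a_{n-1} - 1 a_{n-2} = 0,  where D(n) = (r+n)(r+n-1) + (-1/2)(r+n) + (-5/2).
  a_n = [-2 a_{n-1} + 1 a_{n-2}] / D(n).
Since the indicial polynomial factors as (r - r_1)(r - r_2), D(n) = (r_1 + n - r_1)(r_1 + n - r_2) = n(n + 7/2).
Evaluating step by step (a_0 = 1):
  n = 1: D(1) = 1(1 + 7/2) = 9/2; numerator = -2(1) = -2; a_1 = (-2)/(9/2) = -4/9
  n = 2: D(2) = 2(2 + 7/2) = 11; numerator = -2(-4/9) + 1(1) = 17/9; a_2 = (17/9)/(11) = 17/99
  n = 3: D(3) = 3(3 + 7/2) = 39/2; numerator = -2(17/99) + 1(-4/9) = -26/33; a_3 = (-26/33)/(39/2) = -4/99

r = 5/2; a_0 = 1; a_1 = -4/9; a_2 = 17/99; a_3 = -4/99


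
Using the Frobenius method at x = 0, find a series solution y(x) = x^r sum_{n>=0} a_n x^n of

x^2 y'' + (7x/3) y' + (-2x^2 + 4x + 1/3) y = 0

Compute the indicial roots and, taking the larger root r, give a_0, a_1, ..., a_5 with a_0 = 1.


Write in Frobenius form y'' + (p(x)/x) y' + (q(x)/x^2) y = 0:
  p(x) = 7/3,  q(x) = -2x^2 + 4x + 1/3.
Indicial equation: r(r-1) + (7/3) r + (1/3) = 0 -> roots r_1 = -1/3, r_2 = -1.
Take r = r_1 = -1/3. Let y(x) = x^r sum_{n>=0} a_n x^n with a_0 = 1.
Substitute y = x^r sum a_n x^n and match x^{r+n}. The recurrence is
  D(n) a_n + 4 a_{n-1} - 2 a_{n-2} = 0,  where D(n) = (r+n)(r+n-1) + (7/3)(r+n) + (1/3).
  a_n = [-4 a_{n-1} + 2 a_{n-2}] / D(n).
Since the indicial polynomial factors as (r - r_1)(r - r_2), D(n) = (r_1 + n - r_1)(r_1 + n - r_2) = n(n + 2/3).
Evaluating step by step (a_0 = 1):
  n = 1: D(1) = 1(1 + 2/3) = 5/3; numerator = -4(1) = -4; a_1 = (-4)/(5/3) = -12/5
  n = 2: D(2) = 2(2 + 2/3) = 16/3; numerator = -4(-12/5) + 2(1) = 58/5; a_2 = (58/5)/(16/3) = 87/40
  n = 3: D(3) = 3(3 + 2/3) = 11; numerator = -4(87/40) + 2(-12/5) = -27/2; a_3 = (-27/2)/(11) = -27/22
  n = 4: D(4) = 4(4 + 2/3) = 56/3; numerator = -4(-27/22) + 2(87/40) = 2037/220; a_4 = (2037/220)/(56/3) = 873/1760
  n = 5: D(5) = 5(5 + 2/3) = 85/3; numerator = -4(873/1760) + 2(-27/22) = -1953/440; a_5 = (-1953/440)/(85/3) = -5859/37400

r = -1/3; a_0 = 1; a_1 = -12/5; a_2 = 87/40; a_3 = -27/22; a_4 = 873/1760; a_5 = -5859/37400


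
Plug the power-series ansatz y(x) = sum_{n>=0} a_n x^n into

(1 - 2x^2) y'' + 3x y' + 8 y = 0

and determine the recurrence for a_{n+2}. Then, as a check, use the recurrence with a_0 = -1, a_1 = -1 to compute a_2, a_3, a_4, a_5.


Substitute y = sum_n a_n x^n.
(1 - 2 x^2) y'' contributes (n+2)(n+1) a_{n+2} - 2 n(n-1) a_n at x^n.
3 x y'(x) contributes 3 n a_n at x^n.
8 y(x) contributes 8 a_n at x^n.
Matching x^n: (n+2)(n+1) a_{n+2} + (-2 n(n-1) + 3 n + 8) a_n = 0.
Thus a_{n+2} = (2 n(n-1) - 3 n - 8) / ((n+1)(n+2)) * a_n.

Check with a_0 = -1, a_1 = -1 (apply the recurrence for n = 0, 1, 2, 3): a_0 = -1, a_1 = -1, a_2 = 4, a_3 = 11/6, a_4 = -10/3, a_5 = -11/24.

a_(n+2) = (2 n(n-1) - 3 n - 8) / ((n+1)(n+2)) * a_n; check: a_0 = -1, a_1 = -1, a_2 = 4, a_3 = 11/6, a_4 = -10/3, a_5 = -11/24


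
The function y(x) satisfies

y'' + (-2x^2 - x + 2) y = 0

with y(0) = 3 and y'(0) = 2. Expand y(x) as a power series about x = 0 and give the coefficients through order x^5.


Ansatz: y(x) = sum_{n>=0} a_n x^n, so y'(x) = sum_{n>=1} n a_n x^(n-1) and y''(x) = sum_{n>=2} n(n-1) a_n x^(n-2).
Substitute into P(x) y'' + Q(x) y' + R(x) y = 0 with P(x) = 1, Q(x) = 0, R(x) = -2x^2 - x + 2, and match powers of x.
Initial conditions: a_0 = 3, a_1 = 2.
Setting the coefficient of each power of x to zero and solving order by order (substituting the coefficients already found):
  x^0: 2 a_2 + 2 a_0 = 0  ->  2 a_2 = -2 a_0 = -6  ->  a_2 = -3
  x^1: 6 a_3 + 2 a_1 - a_0 = 0  ->  6 a_3 = -2 a_1 + a_0 = -1  ->  a_3 = -1/6
  x^2: 12 a_4 + 2 a_2 - a_1 - 2 a_0 = 0  ->  12 a_4 = -2 a_2 + a_1 + 2 a_0 = 14  ->  a_4 = 7/6
  x^3: 20 a_5 + 2 a_3 - a_2 - 2 a_1 = 0  ->  20 a_5 = -2 a_3 + a_2 + 2 a_1 = 4/3  ->  a_5 = 1/15
Truncated series: y(x) = 3 + 2 x - 3 x^2 - (1/6) x^3 + (7/6) x^4 + (1/15) x^5 + O(x^6).

a_0 = 3; a_1 = 2; a_2 = -3; a_3 = -1/6; a_4 = 7/6; a_5 = 1/15


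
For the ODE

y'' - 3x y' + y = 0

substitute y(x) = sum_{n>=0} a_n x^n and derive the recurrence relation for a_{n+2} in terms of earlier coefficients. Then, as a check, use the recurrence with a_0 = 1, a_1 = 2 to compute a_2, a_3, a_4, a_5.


Substitute y = sum_n a_n x^n.
y''(x) has coefficient (n+2)(n+1) a_{n+2} at x^n;
-3 x y'(x) has coefficient -3 n a_n at x^n (shift);
y(x) has coefficient 1 a_n at x^n.
Matching x^n: (n+2)(n+1) a_{n+2} + (-3n + 1) a_n = 0.
Thus a_{n+2} = (3n - 1) / ((n+1)(n+2)) * a_n.

Check with a_0 = 1, a_1 = 2 (apply the recurrence for n = 0, 1, 2, 3): a_0 = 1, a_1 = 2, a_2 = -1/2, a_3 = 2/3, a_4 = -5/24, a_5 = 4/15.

a_(n+2) = (3n - 1) / ((n+1)(n+2)) * a_n; check: a_0 = 1, a_1 = 2, a_2 = -1/2, a_3 = 2/3, a_4 = -5/24, a_5 = 4/15


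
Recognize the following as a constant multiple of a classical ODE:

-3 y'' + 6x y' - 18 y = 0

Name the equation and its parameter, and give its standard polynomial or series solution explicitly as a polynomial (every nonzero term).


All three coefficients share the factor -3; dividing through by -3 gives  y'' - 2x y' + 6 y = 0.
This matches the Hermite equation y'' - 2x y' + 2n y = 0 with 2n = 6, so n = 3; the polynomial solution is H_3(x).
With y = sum_k a_k x^k, matching x^k gives (k+2)(k+1) a_{k+2} = 2(k - n) a_k = 2(k - 3) a_k. The right side vanishes at k = 3, so the series with the parity of 3 terminates at degree 3.
Standard normalization: leading coefficient of H_n is 2^n, so a_3 = 2^3 = 8. Work downward with a_k = (k+1)(k+2) a_{k+2} / (2(k - n)):
  a_1 = (2)(3)(8) / (2(1 - 3)) = 48/(-4) = -12
Hence H_3(x) = 8 x^3 - 12 x.

H_3(x); series = 8 x^3 - 12 x


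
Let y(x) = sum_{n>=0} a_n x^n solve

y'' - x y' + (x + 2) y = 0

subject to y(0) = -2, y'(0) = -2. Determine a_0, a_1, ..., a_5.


Ansatz: y(x) = sum_{n>=0} a_n x^n, so y'(x) = sum_{n>=1} n a_n x^(n-1) and y''(x) = sum_{n>=2} n(n-1) a_n x^(n-2).
Substitute into P(x) y'' + Q(x) y' + R(x) y = 0 with P(x) = 1, Q(x) = -x, R(x) = x + 2, and match powers of x.
Initial conditions: a_0 = -2, a_1 = -2.
Setting the coefficient of each power of x to zero and solving order by order (substituting the coefficients already found):
  x^0: 2 a_2 + 2 a_0 = 0  ->  2 a_2 = -2 a_0 = 4  ->  a_2 = 2
  x^1: 6 a_3 + a_1 + a_0 = 0  ->  6 a_3 = -a_1 - a_0 = 4  ->  a_3 = 2/3
  x^2: 12 a_4 + a_1 = 0  ->  12 a_4 = -a_1 = 2  ->  a_4 = 1/6
  x^3: 20 a_5 - a_3 + a_2 = 0  ->  20 a_5 = a_3 - a_2 = -4/3  ->  a_5 = -1/15
Truncated series: y(x) = -2 - 2 x + 2 x^2 + (2/3) x^3 + (1/6) x^4 - (1/15) x^5 + O(x^6).

a_0 = -2; a_1 = -2; a_2 = 2; a_3 = 2/3; a_4 = 1/6; a_5 = -1/15


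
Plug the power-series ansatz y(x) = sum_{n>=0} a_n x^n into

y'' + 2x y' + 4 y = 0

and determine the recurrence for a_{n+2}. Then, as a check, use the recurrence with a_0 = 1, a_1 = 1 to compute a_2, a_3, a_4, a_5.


Substitute y = sum_n a_n x^n.
y''(x) has coefficient (n+2)(n+1) a_{n+2} at x^n;
2 x y'(x) has coefficient 2 n a_n at x^n (shift);
4 y(x) has coefficient 4 a_n at x^n.
Matching x^n: (n+2)(n+1) a_{n+2} + (2n + 4) a_n = 0.
Thus a_{n+2} = (-2n - 4) / ((n+1)(n+2)) * a_n.

Check with a_0 = 1, a_1 = 1 (apply the recurrence for n = 0, 1, 2, 3): a_0 = 1, a_1 = 1, a_2 = -2, a_3 = -1, a_4 = 4/3, a_5 = 1/2.

a_(n+2) = (-2n - 4) / ((n+1)(n+2)) * a_n; check: a_0 = 1, a_1 = 1, a_2 = -2, a_3 = -1, a_4 = 4/3, a_5 = 1/2


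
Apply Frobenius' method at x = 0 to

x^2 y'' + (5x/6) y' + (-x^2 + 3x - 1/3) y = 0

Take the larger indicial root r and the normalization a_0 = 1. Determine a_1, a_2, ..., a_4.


Write in Frobenius form y'' + (p(x)/x) y' + (q(x)/x^2) y = 0:
  p(x) = 5/6,  q(x) = -x^2 + 3x - 1/3.
Indicial equation: r(r-1) + (5/6) r + (-1/3) = 0 -> roots r_1 = 2/3, r_2 = -1/2.
Take r = r_1 = 2/3. Let y(x) = x^r sum_{n>=0} a_n x^n with a_0 = 1.
Substitute y = x^r sum a_n x^n and match x^{r+n}. The recurrence is
  D(n) a_n + 3 a_{n-1} - 1 a_{n-2} = 0,  where D(n) = (r+n)(r+n-1) + (5/6)(r+n) + (-1/3).
  a_n = [-3 a_{n-1} + 1 a_{n-2}] / D(n).
Since the indicial polynomial factors as (r - r_1)(r - r_2), D(n) = (r_1 + n - r_1)(r_1 + n - r_2) = n(n + 7/6).
Evaluating step by step (a_0 = 1):
  n = 1: D(1) = 1(1 + 7/6) = 13/6; numerator = -3(1) = -3; a_1 = (-3)/(13/6) = -18/13
  n = 2: D(2) = 2(2 + 7/6) = 19/3; numerator = -3(-18/13) + 1(1) = 67/13; a_2 = (67/13)/(19/3) = 201/247
  n = 3: D(3) = 3(3 + 7/6) = 25/2; numerator = -3(201/247) + 1(-18/13) = -945/247; a_3 = (-945/247)/(25/2) = -378/1235
  n = 4: D(4) = 4(4 + 7/6) = 62/3; numerator = -3(-378/1235) + 1(201/247) = 2139/1235; a_4 = (2139/1235)/(62/3) = 207/2470

r = 2/3; a_0 = 1; a_1 = -18/13; a_2 = 201/247; a_3 = -378/1235; a_4 = 207/2470


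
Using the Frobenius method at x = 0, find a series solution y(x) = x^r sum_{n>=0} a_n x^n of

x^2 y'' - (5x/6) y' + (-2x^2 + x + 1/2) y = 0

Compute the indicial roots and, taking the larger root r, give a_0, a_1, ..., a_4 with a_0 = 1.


Write in Frobenius form y'' + (p(x)/x) y' + (q(x)/x^2) y = 0:
  p(x) = -5/6,  q(x) = -2x^2 + x + 1/2.
Indicial equation: r(r-1) + (-5/6) r + (1/2) = 0 -> roots r_1 = 3/2, r_2 = 1/3.
Take r = r_1 = 3/2. Let y(x) = x^r sum_{n>=0} a_n x^n with a_0 = 1.
Substitute y = x^r sum a_n x^n and match x^{r+n}. The recurrence is
  D(n) a_n + 1 a_{n-1} - 2 a_{n-2} = 0,  where D(n) = (r+n)(r+n-1) + (-5/6)(r+n) + (1/2).
  a_n = [-1 a_{n-1} + 2 a_{n-2}] / D(n).
Since the indicial polynomial factors as (r - r_1)(r - r_2), D(n) = (r_1 + n - r_1)(r_1 + n - r_2) = n(n + 7/6).
Evaluating step by step (a_0 = 1):
  n = 1: D(1) = 1(1 + 7/6) = 13/6; numerator = -1(1) = -1; a_1 = (-1)/(13/6) = -6/13
  n = 2: D(2) = 2(2 + 7/6) = 19/3; numerator = -1(-6/13) + 2(1) = 32/13; a_2 = (32/13)/(19/3) = 96/247
  n = 3: D(3) = 3(3 + 7/6) = 25/2; numerator = -1(96/247) + 2(-6/13) = -324/247; a_3 = (-324/247)/(25/2) = -648/6175
  n = 4: D(4) = 4(4 + 7/6) = 62/3; numerator = -1(-648/6175) + 2(96/247) = 5448/6175; a_4 = (5448/6175)/(62/3) = 8172/191425

r = 3/2; a_0 = 1; a_1 = -6/13; a_2 = 96/247; a_3 = -648/6175; a_4 = 8172/191425


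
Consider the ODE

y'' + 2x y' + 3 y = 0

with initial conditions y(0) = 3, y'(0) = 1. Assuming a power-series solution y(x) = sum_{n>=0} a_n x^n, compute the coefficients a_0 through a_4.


Ansatz: y(x) = sum_{n>=0} a_n x^n, so y'(x) = sum_{n>=1} n a_n x^(n-1) and y''(x) = sum_{n>=2} n(n-1) a_n x^(n-2).
Substitute into P(x) y'' + Q(x) y' + R(x) y = 0 with P(x) = 1, Q(x) = 2x, R(x) = 3, and match powers of x.
Initial conditions: a_0 = 3, a_1 = 1.
Setting the coefficient of each power of x to zero and solving order by order (substituting the coefficients already found):
  x^0: 2 a_2 + 3 a_0 = 0  ->  2 a_2 = -3 a_0 = -9  ->  a_2 = -9/2
  x^1: 6 a_3 + 5 a_1 = 0  ->  6 a_3 = -5 a_1 = -5  ->  a_3 = -5/6
  x^2: 12 a_4 + 7 a_2 = 0  ->  12 a_4 = -7 a_2 = 63/2  ->  a_4 = 21/8
Truncated series: y(x) = 3 + x - (9/2) x^2 - (5/6) x^3 + (21/8) x^4 + O(x^5).

a_0 = 3; a_1 = 1; a_2 = -9/2; a_3 = -5/6; a_4 = 21/8


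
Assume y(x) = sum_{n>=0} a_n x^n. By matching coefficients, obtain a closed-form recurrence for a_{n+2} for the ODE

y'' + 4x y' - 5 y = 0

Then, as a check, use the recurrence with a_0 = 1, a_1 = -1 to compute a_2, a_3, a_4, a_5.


Substitute y = sum_n a_n x^n.
y''(x) has coefficient (n+2)(n+1) a_{n+2} at x^n;
4 x y'(x) has coefficient 4 n a_n at x^n (shift);
-5 y(x) has coefficient -5 a_n at x^n.
Matching x^n: (n+2)(n+1) a_{n+2} + (4n - 5) a_n = 0.
Thus a_{n+2} = (-4n + 5) / ((n+1)(n+2)) * a_n.

Check with a_0 = 1, a_1 = -1 (apply the recurrence for n = 0, 1, 2, 3): a_0 = 1, a_1 = -1, a_2 = 5/2, a_3 = -1/6, a_4 = -5/8, a_5 = 7/120.

a_(n+2) = (-4n + 5) / ((n+1)(n+2)) * a_n; check: a_0 = 1, a_1 = -1, a_2 = 5/2, a_3 = -1/6, a_4 = -5/8, a_5 = 7/120


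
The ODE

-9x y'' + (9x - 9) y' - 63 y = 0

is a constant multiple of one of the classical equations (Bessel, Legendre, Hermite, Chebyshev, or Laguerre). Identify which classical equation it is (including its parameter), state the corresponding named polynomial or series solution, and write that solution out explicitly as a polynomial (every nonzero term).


All three coefficients share the factor -9; dividing through by -9 gives  x y'' + (1 - x) y' + 7 y = 0.
This matches the Laguerre equation x y'' + (1 - x) y' + n y = 0 with n = 7; the polynomial solution is L_7(x).
With y = sum_k a_k x^k, matching x^k gives (k+1)k a_{k+1} + (k+1) a_{k+1} - k a_k + n a_k = 0, i.e. (k+1)^2 a_{k+1} = (k - n) a_k = (k - 7) a_k. The right side vanishes at k = 7, so the series terminates at degree 7.
Standard normalization L_n(0) = 1 gives a_0 = 1. Work upward with a_{k+1} = (k - 7) a_k / (k+1)^2:
  a_1 = (0 - 7)(1) / 1^2 = -7/1 = -7
  a_2 = (1 - 7)(-7) / 2^2 = 42/4 = 21/2
  a_3 = (2 - 7)(21/2) / 3^2 = (-105/2)/9 = -35/6
  a_4 = (3 - 7)(-35/6) / 4^2 = (70/3)/16 = 35/24
  a_5 = (4 - 7)(35/24) / 5^2 = (-35/8)/25 = -7/40
  a_6 = (5 - 7)(-7/40) / 6^2 = (7/20)/36 = 7/720
  a_7 = (6 - 7)(7/720) / 7^2 = (-7/720)/49 = -1/5040
Hence L_7(x) = -x^7/5040 + 7 x^6/720 - 7 x^5/40 + 35 x^4/24 - 35 x^3/6 + 21 x^2/2 - 7 x + 1.

L_7(x); series = -x^7/5040 + 7 x^6/720 - 7 x^5/40 + 35 x^4/24 - 35 x^3/6 + 21 x^2/2 - 7 x + 1


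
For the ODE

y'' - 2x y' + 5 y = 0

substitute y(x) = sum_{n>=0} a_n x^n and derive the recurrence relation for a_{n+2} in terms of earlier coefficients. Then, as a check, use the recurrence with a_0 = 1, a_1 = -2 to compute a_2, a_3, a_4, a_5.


Substitute y = sum_n a_n x^n.
y''(x) has coefficient (n+2)(n+1) a_{n+2} at x^n;
-2 x y'(x) has coefficient -2 n a_n at x^n (shift);
5 y(x) has coefficient 5 a_n at x^n.
Matching x^n: (n+2)(n+1) a_{n+2} + (-2n + 5) a_n = 0.
Thus a_{n+2} = (2n - 5) / ((n+1)(n+2)) * a_n.

Check with a_0 = 1, a_1 = -2 (apply the recurrence for n = 0, 1, 2, 3): a_0 = 1, a_1 = -2, a_2 = -5/2, a_3 = 1, a_4 = 5/24, a_5 = 1/20.

a_(n+2) = (2n - 5) / ((n+1)(n+2)) * a_n; check: a_0 = 1, a_1 = -2, a_2 = -5/2, a_3 = 1, a_4 = 5/24, a_5 = 1/20


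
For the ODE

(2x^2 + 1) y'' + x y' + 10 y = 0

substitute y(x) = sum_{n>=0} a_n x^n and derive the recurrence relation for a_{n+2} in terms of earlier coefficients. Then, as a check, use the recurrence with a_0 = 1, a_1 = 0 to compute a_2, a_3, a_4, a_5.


Substitute y = sum_n a_n x^n.
(1 + 2 x^2) y'' contributes (n+2)(n+1) a_{n+2} + 2 n(n-1) a_n at x^n.
x y'(x) contributes n a_n at x^n.
10 y(x) contributes 10 a_n at x^n.
Matching x^n: (n+2)(n+1) a_{n+2} + (2 n(n-1) + n + 10) a_n = 0.
Thus a_{n+2} = (-2 n(n-1) - n - 10) / ((n+1)(n+2)) * a_n.

Check with a_0 = 1, a_1 = 0 (apply the recurrence for n = 0, 1, 2, 3): a_0 = 1, a_1 = 0, a_2 = -5, a_3 = 0, a_4 = 20/3, a_5 = 0.

a_(n+2) = (-2 n(n-1) - n - 10) / ((n+1)(n+2)) * a_n; check: a_0 = 1, a_1 = 0, a_2 = -5, a_3 = 0, a_4 = 20/3, a_5 = 0


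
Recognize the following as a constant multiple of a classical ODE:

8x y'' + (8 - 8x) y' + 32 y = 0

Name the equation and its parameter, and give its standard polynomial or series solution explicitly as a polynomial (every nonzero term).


All three coefficients share the factor 8; dividing through by 8 gives  x y'' + (1 - x) y' + 4 y = 0.
This matches the Laguerre equation x y'' + (1 - x) y' + n y = 0 with n = 4; the polynomial solution is L_4(x).
With y = sum_k a_k x^k, matching x^k gives (k+1)k a_{k+1} + (k+1) a_{k+1} - k a_k + n a_k = 0, i.e. (k+1)^2 a_{k+1} = (k - n) a_k = (k - 4) a_k. The right side vanishes at k = 4, so the series terminates at degree 4.
Standard normalization L_n(0) = 1 gives a_0 = 1. Work upward with a_{k+1} = (k - 4) a_k / (k+1)^2:
  a_1 = (0 - 4)(1) / 1^2 = -4/1 = -4
  a_2 = (1 - 4)(-4) / 2^2 = 12/4 = 3
  a_3 = (2 - 4)(3) / 3^2 = -6/9 = -2/3
  a_4 = (3 - 4)(-2/3) / 4^2 = (2/3)/16 = 1/24
Hence L_4(x) = x^4/24 - 2 x^3/3 + 3 x^2 - 4 x + 1.

L_4(x); series = x^4/24 - 2 x^3/3 + 3 x^2 - 4 x + 1


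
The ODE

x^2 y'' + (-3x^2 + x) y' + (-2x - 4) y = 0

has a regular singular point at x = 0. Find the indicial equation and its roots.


Divide by x^2 to reach normal form y'' + P_1(x) y' + P_2(x) y = 0 with P_1(x) = -3 + 1/x and P_2(x) = -2/x - 4/x^2.
x = 0 is a singular point because the y'-coefficient -3 + 1/x has a pole at x = 0 and the y-coefficient -2/x - 4/x^2 has a pole at x = 0.
It is a regular singular point because x P_1(x) = p(x) = 1 - 3x and x^2 P_2(x) = q(x) = -2x - 4 are polynomials, hence analytic at x = 0.
p(0) = 1,  q(0) = -4.
Indicial equation: r(r-1) + p(0) r + q(0) = 0, i.e. r^2 + (p(0) - 1) r + q(0) = 0, i.e. r^2 - 4 = 0.
Discriminant: (0)^2 - 4(-4) = 16, so r = (0 ± 4)/2.
Solving: r_1 = 2, r_2 = -2.

indicial: r^2 - 4 = 0; roots r_1 = 2, r_2 = -2


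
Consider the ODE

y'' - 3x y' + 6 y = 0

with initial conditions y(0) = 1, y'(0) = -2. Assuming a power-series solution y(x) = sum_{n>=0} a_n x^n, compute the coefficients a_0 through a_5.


Ansatz: y(x) = sum_{n>=0} a_n x^n, so y'(x) = sum_{n>=1} n a_n x^(n-1) and y''(x) = sum_{n>=2} n(n-1) a_n x^(n-2).
Substitute into P(x) y'' + Q(x) y' + R(x) y = 0 with P(x) = 1, Q(x) = -3x, R(x) = 6, and match powers of x.
Initial conditions: a_0 = 1, a_1 = -2.
Setting the coefficient of each power of x to zero and solving order by order (substituting the coefficients already found):
  x^0: 2 a_2 + 6 a_0 = 0  ->  2 a_2 = -6 a_0 = -6  ->  a_2 = -3
  x^1: 6 a_3 + 3 a_1 = 0  ->  6 a_3 = -3 a_1 = 6  ->  a_3 = 1
  x^2: 12 a_4 = 0  ->  a_4 = 0
  x^3: 20 a_5 - 3 a_3 = 0  ->  20 a_5 = 3 a_3 = 3  ->  a_5 = 3/20
Truncated series: y(x) = 1 - 2 x - 3 x^2 + x^3 + (3/20) x^5 + O(x^6).

a_0 = 1; a_1 = -2; a_2 = -3; a_3 = 1; a_4 = 0; a_5 = 3/20


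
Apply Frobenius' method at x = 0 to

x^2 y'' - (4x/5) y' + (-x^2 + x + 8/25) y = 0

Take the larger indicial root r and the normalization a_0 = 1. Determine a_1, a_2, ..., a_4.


Write in Frobenius form y'' + (p(x)/x) y' + (q(x)/x^2) y = 0:
  p(x) = -4/5,  q(x) = -x^2 + x + 8/25.
Indicial equation: r(r-1) + (-4/5) r + (8/25) = 0 -> roots r_1 = 8/5, r_2 = 1/5.
Take r = r_1 = 8/5. Let y(x) = x^r sum_{n>=0} a_n x^n with a_0 = 1.
Substitute y = x^r sum a_n x^n and match x^{r+n}. The recurrence is
  D(n) a_n + 1 a_{n-1} - 1 a_{n-2} = 0,  where D(n) = (r+n)(r+n-1) + (-4/5)(r+n) + (8/25).
  a_n = [-1 a_{n-1} + 1 a_{n-2}] / D(n).
Since the indicial polynomial factors as (r - r_1)(r - r_2), D(n) = (r_1 + n - r_1)(r_1 + n - r_2) = n(n + 7/5).
Evaluating step by step (a_0 = 1):
  n = 1: D(1) = 1(1 + 7/5) = 12/5; numerator = -1(1) = -1; a_1 = (-1)/(12/5) = -5/12
  n = 2: D(2) = 2(2 + 7/5) = 34/5; numerator = -1(-5/12) + 1(1) = 17/12; a_2 = (17/12)/(34/5) = 5/24
  n = 3: D(3) = 3(3 + 7/5) = 66/5; numerator = -1(5/24) + 1(-5/12) = -5/8; a_3 = (-5/8)/(66/5) = -25/528
  n = 4: D(4) = 4(4 + 7/5) = 108/5; numerator = -1(-25/528) + 1(5/24) = 45/176; a_4 = (45/176)/(108/5) = 25/2112

r = 8/5; a_0 = 1; a_1 = -5/12; a_2 = 5/24; a_3 = -25/528; a_4 = 25/2112


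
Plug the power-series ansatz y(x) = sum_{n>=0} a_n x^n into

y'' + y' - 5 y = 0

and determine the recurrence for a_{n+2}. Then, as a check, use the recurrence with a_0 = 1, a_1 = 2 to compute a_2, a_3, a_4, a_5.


Substitute y = sum_n a_n x^n.
y''(x) has coefficient (n+2)(n+1) a_{n+2} at x^n;
y'(x) has coefficient (n+1) a_{n+1} at x^n;
-5 y(x) has coefficient -5 a_n at x^n.
Matching x^n: (n+2)(n+1) a_{n+2} + (n+1) a_{n+1} - 5 a_n = 0.
Thus a_{n+2} = [-(n+1) a_{n+1} + 5 a_n] / ((n+1)(n+2)).

Check with a_0 = 1, a_1 = 2 (apply the recurrence for n = 0, 1, 2, 3): a_0 = 1, a_1 = 2, a_2 = 3/2, a_3 = 7/6, a_4 = 1/3, a_5 = 9/40.

a_(n+2) = [-(n+1) a_(n+1) + 5 a_n] / ((n+1)(n+2)); check: a_0 = 1, a_1 = 2, a_2 = 3/2, a_3 = 7/6, a_4 = 1/3, a_5 = 9/40


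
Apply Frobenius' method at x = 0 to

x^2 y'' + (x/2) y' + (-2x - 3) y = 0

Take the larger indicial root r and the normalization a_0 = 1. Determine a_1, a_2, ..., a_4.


Write in Frobenius form y'' + (p(x)/x) y' + (q(x)/x^2) y = 0:
  p(x) = 1/2,  q(x) = -2x - 3.
Indicial equation: r(r-1) + (1/2) r + (-3) = 0 -> roots r_1 = 2, r_2 = -3/2.
Take r = r_1 = 2. Let y(x) = x^r sum_{n>=0} a_n x^n with a_0 = 1.
Substitute y = x^r sum a_n x^n and match x^{r+n}. The recurrence is
  D(n) a_n - 2 a_{n-1} = 0,  where D(n) = (r+n)(r+n-1) + (1/2)(r+n) + (-3).
  a_n = 2 / D(n) * a_{n-1}.
Since the indicial polynomial factors as (r - r_1)(r - r_2), D(n) = (r_1 + n - r_1)(r_1 + n - r_2) = n(n + 7/2).
Evaluating step by step (a_0 = 1):
  n = 1: D(1) = 1(1 + 7/2) = 9/2; numerator = 2(1) = 2; a_1 = (2)/(9/2) = 4/9
  n = 2: D(2) = 2(2 + 7/2) = 11; numerator = 2(4/9) = 8/9; a_2 = (8/9)/(11) = 8/99
  n = 3: D(3) = 3(3 + 7/2) = 39/2; numerator = 2(8/99) = 16/99; a_3 = (16/99)/(39/2) = 32/3861
  n = 4: D(4) = 4(4 + 7/2) = 30; numerator = 2(32/3861) = 64/3861; a_4 = (64/3861)/(30) = 32/57915

r = 2; a_0 = 1; a_1 = 4/9; a_2 = 8/99; a_3 = 32/3861; a_4 = 32/57915


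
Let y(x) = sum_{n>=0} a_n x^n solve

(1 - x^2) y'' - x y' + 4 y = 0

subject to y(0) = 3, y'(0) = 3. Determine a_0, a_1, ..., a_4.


Ansatz: y(x) = sum_{n>=0} a_n x^n, so y'(x) = sum_{n>=1} n a_n x^(n-1) and y''(x) = sum_{n>=2} n(n-1) a_n x^(n-2).
Substitute into P(x) y'' + Q(x) y' + R(x) y = 0 with P(x) = 1 - x^2, Q(x) = -x, R(x) = 4, and match powers of x.
Initial conditions: a_0 = 3, a_1 = 3.
Setting the coefficient of each power of x to zero and solving order by order (substituting the coefficients already found):
  x^0: 2 a_2 + 4 a_0 = 0  ->  2 a_2 = -4 a_0 = -12  ->  a_2 = -6
  x^1: 6 a_3 + 3 a_1 = 0  ->  6 a_3 = -3 a_1 = -9  ->  a_3 = -3/2
  x^2: 12 a_4 = 0  ->  a_4 = 0
Truncated series: y(x) = 3 + 3 x - 6 x^2 - (3/2) x^3 + O(x^5).

a_0 = 3; a_1 = 3; a_2 = -6; a_3 = -3/2; a_4 = 0


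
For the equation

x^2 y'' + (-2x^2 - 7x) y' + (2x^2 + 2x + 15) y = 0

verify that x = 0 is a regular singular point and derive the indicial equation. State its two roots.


Divide by x^2 to reach normal form y'' + P_1(x) y' + P_2(x) y = 0 with P_1(x) = -2 - 7/x and P_2(x) = 2 + 2/x + 15/x^2.
x = 0 is a singular point because the y'-coefficient -2 - 7/x has a pole at x = 0 and the y-coefficient 2 + 2/x + 15/x^2 has a pole at x = 0.
It is a regular singular point because x P_1(x) = p(x) = -2x - 7 and x^2 P_2(x) = q(x) = 2x^2 + 2x + 15 are polynomials, hence analytic at x = 0.
p(0) = -7,  q(0) = 15.
Indicial equation: r(r-1) + p(0) r + q(0) = 0, i.e. r^2 + (p(0) - 1) r + q(0) = 0, i.e. r^2 - 8 r + 15 = 0.
Discriminant: (-8)^2 - 4(15) = 4, so r = (8 ± 2)/2.
Solving: r_1 = 5, r_2 = 3.

indicial: r^2 - 8 r + 15 = 0; roots r_1 = 5, r_2 = 3


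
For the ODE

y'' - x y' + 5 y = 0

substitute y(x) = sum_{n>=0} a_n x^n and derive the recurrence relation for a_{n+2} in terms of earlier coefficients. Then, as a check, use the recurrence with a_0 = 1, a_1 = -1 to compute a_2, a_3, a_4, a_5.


Substitute y = sum_n a_n x^n.
y''(x) has coefficient (n+2)(n+1) a_{n+2} at x^n;
-x y'(x) has coefficient -n a_n at x^n (shift);
5 y(x) has coefficient 5 a_n at x^n.
Matching x^n: (n+2)(n+1) a_{n+2} + (-n + 5) a_n = 0.
Thus a_{n+2} = (n - 5) / ((n+1)(n+2)) * a_n.

Check with a_0 = 1, a_1 = -1 (apply the recurrence for n = 0, 1, 2, 3): a_0 = 1, a_1 = -1, a_2 = -5/2, a_3 = 2/3, a_4 = 5/8, a_5 = -1/15.

a_(n+2) = (n - 5) / ((n+1)(n+2)) * a_n; check: a_0 = 1, a_1 = -1, a_2 = -5/2, a_3 = 2/3, a_4 = 5/8, a_5 = -1/15


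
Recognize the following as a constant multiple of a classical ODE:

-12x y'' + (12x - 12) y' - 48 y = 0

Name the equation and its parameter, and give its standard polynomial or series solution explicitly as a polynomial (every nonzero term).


All three coefficients share the factor -12; dividing through by -12 gives  x y'' + (1 - x) y' + 4 y = 0.
This matches the Laguerre equation x y'' + (1 - x) y' + n y = 0 with n = 4; the polynomial solution is L_4(x).
With y = sum_k a_k x^k, matching x^k gives (k+1)k a_{k+1} + (k+1) a_{k+1} - k a_k + n a_k = 0, i.e. (k+1)^2 a_{k+1} = (k - n) a_k = (k - 4) a_k. The right side vanishes at k = 4, so the series terminates at degree 4.
Standard normalization L_n(0) = 1 gives a_0 = 1. Work upward with a_{k+1} = (k - 4) a_k / (k+1)^2:
  a_1 = (0 - 4)(1) / 1^2 = -4/1 = -4
  a_2 = (1 - 4)(-4) / 2^2 = 12/4 = 3
  a_3 = (2 - 4)(3) / 3^2 = -6/9 = -2/3
  a_4 = (3 - 4)(-2/3) / 4^2 = (2/3)/16 = 1/24
Hence L_4(x) = x^4/24 - 2 x^3/3 + 3 x^2 - 4 x + 1.

L_4(x); series = x^4/24 - 2 x^3/3 + 3 x^2 - 4 x + 1


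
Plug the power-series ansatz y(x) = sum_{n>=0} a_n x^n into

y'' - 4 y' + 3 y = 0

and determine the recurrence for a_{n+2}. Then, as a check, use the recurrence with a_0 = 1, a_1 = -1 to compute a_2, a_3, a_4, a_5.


Substitute y = sum_n a_n x^n.
y''(x) has coefficient (n+2)(n+1) a_{n+2} at x^n;
-4 y'(x) has coefficient -4 (n+1) a_{n+1} at x^n;
3 y(x) has coefficient 3 a_n at x^n.
Matching x^n: (n+2)(n+1) a_{n+2} - 4 (n+1) a_{n+1} + 3 a_n = 0.
Thus a_{n+2} = [4 (n+1) a_{n+1} - 3 a_n] / ((n+1)(n+2)).

Check with a_0 = 1, a_1 = -1 (apply the recurrence for n = 0, 1, 2, 3): a_0 = 1, a_1 = -1, a_2 = -7/2, a_3 = -25/6, a_4 = -79/24, a_5 = -241/120.

a_(n+2) = [4 (n+1) a_(n+1) - 3 a_n] / ((n+1)(n+2)); check: a_0 = 1, a_1 = -1, a_2 = -7/2, a_3 = -25/6, a_4 = -79/24, a_5 = -241/120


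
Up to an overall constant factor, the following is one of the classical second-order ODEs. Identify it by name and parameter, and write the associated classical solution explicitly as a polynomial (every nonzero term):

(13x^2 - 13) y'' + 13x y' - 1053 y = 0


All three coefficients share the factor -13; dividing through by -13 gives  (1 - x^2) y'' - x y' + 81 y = 0.
This matches the Chebyshev equation (1 - x^2) y'' - x y' + n^2 y = 0 (note the -x y' term, not -2x y') with n^2 = 81, so n = 9; the polynomial solution is T_9(x).
With y = sum_k a_k x^k, matching x^k gives (k+2)(k+1) a_{k+2} = (k^2 - n^2) a_k = (k - 9)(k + 9) a_k. The right side vanishes at k = 9, so the series with the parity of 9 terminates at degree 9.
Standard normalization: leading coefficient of T_n is 2^(n-1), so a_9 = 2^8 = 256. Work downward with a_k = (k+1)(k+2) a_{k+2} / ((k - 9)(k + 9)):
  a_7 = (8)(9)(256) / ((7 - 9)(7 + 9)) = 18432/(-32) = -576
  a_5 = (6)(7)(-576) / ((5 - 9)(5 + 9)) = -24192/(-56) = 432
  a_3 = (4)(5)(432) / ((3 - 9)(3 + 9)) = 8640/(-72) = -120
  a_1 = (2)(3)(-120) / ((1 - 9)(1 + 9)) = -720/(-80) = 9
Hence T_9(x) = 256 x^9 - 576 x^7 + 432 x^5 - 120 x^3 + 9 x.

T_9(x); series = 256 x^9 - 576 x^7 + 432 x^5 - 120 x^3 + 9 x


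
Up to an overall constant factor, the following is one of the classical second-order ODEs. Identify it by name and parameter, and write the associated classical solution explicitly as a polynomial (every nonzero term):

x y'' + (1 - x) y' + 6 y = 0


The equation is already in a standard form:  x y'' + (1 - x) y' + 6 y = 0.
This matches the Laguerre equation x y'' + (1 - x) y' + n y = 0 with n = 6; the polynomial solution is L_6(x).
With y = sum_k a_k x^k, matching x^k gives (k+1)k a_{k+1} + (k+1) a_{k+1} - k a_k + n a_k = 0, i.e. (k+1)^2 a_{k+1} = (k - n) a_k = (k - 6) a_k. The right side vanishes at k = 6, so the series terminates at degree 6.
Standard normalization L_n(0) = 1 gives a_0 = 1. Work upward with a_{k+1} = (k - 6) a_k / (k+1)^2:
  a_1 = (0 - 6)(1) / 1^2 = -6/1 = -6
  a_2 = (1 - 6)(-6) / 2^2 = 30/4 = 15/2
  a_3 = (2 - 6)(15/2) / 3^2 = -30/9 = -10/3
  a_4 = (3 - 6)(-10/3) / 4^2 = 10/16 = 5/8
  a_5 = (4 - 6)(5/8) / 5^2 = (-5/4)/25 = -1/20
  a_6 = (5 - 6)(-1/20) / 6^2 = (1/20)/36 = 1/720
Hence L_6(x) = x^6/720 - x^5/20 + 5 x^4/8 - 10 x^3/3 + 15 x^2/2 - 6 x + 1.

L_6(x); series = x^6/720 - x^5/20 + 5 x^4/8 - 10 x^3/3 + 15 x^2/2 - 6 x + 1
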